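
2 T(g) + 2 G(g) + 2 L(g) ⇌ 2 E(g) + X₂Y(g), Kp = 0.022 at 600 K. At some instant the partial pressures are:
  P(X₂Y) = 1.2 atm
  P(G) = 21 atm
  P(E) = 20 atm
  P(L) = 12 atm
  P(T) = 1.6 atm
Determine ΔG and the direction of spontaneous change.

Qp = P(E)²·P(X₂Y) / (P(T)²·P(G)²·P(L)²) = (20)²·(1.2) / ((1.6)²·(21)²·(12)²) = 0.00295
ΔG = RT ln(Qp/Kp) = (8.314 J mol⁻¹ K⁻¹)(600 K) × ln(0.00295/0.022)
   = (4.988 kJ/mol)(-2.009) = -10.0 kJ/mol
ΔG < 0, so the forward reaction is spontaneous (proceeds forward).

ΔG = -10.0 kJ/mol; the forward reaction is spontaneous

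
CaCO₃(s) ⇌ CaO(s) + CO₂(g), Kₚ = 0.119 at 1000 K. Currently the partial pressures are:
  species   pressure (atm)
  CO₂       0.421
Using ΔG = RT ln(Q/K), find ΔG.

ΔG = 10.5 kJ/mol

(CaCO₃, CaO are pure solids — omitted from Qₚ.)
Qₚ = P(CO₂) = 0.421
ΔG = RT ln(Qₚ/Kₚ) = (8.314 J mol⁻¹ K⁻¹)(1000 K) × ln(0.421/0.119)
   = (8.314 kJ/mol)(1.264) = 10.5 kJ/mol
ΔG > 0, so the forward reaction is non-spontaneous (proceeds in reverse).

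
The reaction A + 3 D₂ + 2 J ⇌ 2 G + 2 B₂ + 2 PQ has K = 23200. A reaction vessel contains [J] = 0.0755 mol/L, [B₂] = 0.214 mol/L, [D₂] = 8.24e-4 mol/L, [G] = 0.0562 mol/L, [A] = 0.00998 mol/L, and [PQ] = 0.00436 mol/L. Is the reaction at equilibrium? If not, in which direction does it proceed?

in the reverse direction

Q = [G]²·[B₂]²·[PQ]² / ([A]·[D₂]³·[J]²) = (0.0562)²·(0.214)²·(0.00436)² / ((0.00998)·(8.24e-4)³·(0.0755)²) = 86400
Q = 86400 > K = 23200, so the reverse reaction proceeds.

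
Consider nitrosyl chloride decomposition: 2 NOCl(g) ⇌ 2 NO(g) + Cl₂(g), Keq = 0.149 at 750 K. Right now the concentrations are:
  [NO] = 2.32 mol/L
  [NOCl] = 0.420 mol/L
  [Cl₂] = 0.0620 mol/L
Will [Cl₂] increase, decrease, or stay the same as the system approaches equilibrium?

Q = [NO]²·[Cl₂] / [NOCl]² = (2.32)²·(0.0620) / (0.420)² = 1.89
Q = 1.89 > Keq = 0.149: net reverse reaction.
Cl₂ is a product, so it decreases.

decrease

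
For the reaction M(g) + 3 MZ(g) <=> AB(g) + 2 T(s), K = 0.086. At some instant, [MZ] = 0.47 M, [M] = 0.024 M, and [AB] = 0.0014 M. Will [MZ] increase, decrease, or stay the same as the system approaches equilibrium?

increase

(T is a pure solid — omitted from Q.)
Q = [AB] / ([M]·[MZ]³) = (0.0014) / ((0.024)·(0.47)³) = 0.56
Q = 0.56 > K = 0.086: net reverse reaction.
MZ is a reactant, so it increases.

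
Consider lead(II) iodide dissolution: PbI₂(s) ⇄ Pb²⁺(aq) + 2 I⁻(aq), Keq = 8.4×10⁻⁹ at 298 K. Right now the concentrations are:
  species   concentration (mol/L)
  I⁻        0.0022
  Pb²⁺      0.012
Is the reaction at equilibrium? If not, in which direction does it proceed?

(PbI₂ is a pure solid — omitted from Q.)
Q = [Pb²⁺]·[I⁻]² = (0.012)·(0.0022)² = 5.8×10⁻⁸
Q = 5.8×10⁻⁸ > Keq = 8.4×10⁻⁹, so the reverse reaction proceeds.

in the reverse direction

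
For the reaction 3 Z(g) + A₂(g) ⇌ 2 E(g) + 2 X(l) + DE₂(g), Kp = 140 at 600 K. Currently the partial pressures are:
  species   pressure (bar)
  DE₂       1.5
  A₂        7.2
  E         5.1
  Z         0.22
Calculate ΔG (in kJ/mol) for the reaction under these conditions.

ΔG = 6.44 kJ/mol

(X is a pure liquid — omitted from Qp.)
Qp = P(E)²·P(DE₂) / (P(Z)³·P(A₂)) = (5.1)²·(1.5) / ((0.22)³·(7.2)) = 509
ΔG = RT ln(Qp/Kp) = (8.314 J mol⁻¹ K⁻¹)(600 K) × ln(509/140)
   = (4.988 kJ/mol)(1.291) = 6.44 kJ/mol
ΔG > 0, so the forward reaction is non-spontaneous (proceeds in reverse).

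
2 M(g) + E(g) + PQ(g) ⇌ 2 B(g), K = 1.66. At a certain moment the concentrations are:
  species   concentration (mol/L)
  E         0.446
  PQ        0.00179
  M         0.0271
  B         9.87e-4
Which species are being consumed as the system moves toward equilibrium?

none (at equilibrium)

Q = [B]² / ([M]²·[E]·[PQ]) = (9.87e-4)² / ((0.0271)²·(0.446)·(0.00179)) = 1.66
Q = 1.66 = K; the system is at equilibrium.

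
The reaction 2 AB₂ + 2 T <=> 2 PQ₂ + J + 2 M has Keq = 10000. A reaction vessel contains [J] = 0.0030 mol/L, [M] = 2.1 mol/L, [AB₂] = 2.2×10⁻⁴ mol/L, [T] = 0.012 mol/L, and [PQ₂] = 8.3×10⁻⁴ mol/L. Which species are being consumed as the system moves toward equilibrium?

Q = [PQ₂]²·[J]·[M]² / ([AB₂]²·[T]²) = (8.3×10⁻⁴)²·(0.0030)·(2.1)² / ((2.2×10⁻⁴)²·(0.012)²) = 1300
Q = 1300 < Keq = 10000: net forward reaction.

AB₂, T (reactants)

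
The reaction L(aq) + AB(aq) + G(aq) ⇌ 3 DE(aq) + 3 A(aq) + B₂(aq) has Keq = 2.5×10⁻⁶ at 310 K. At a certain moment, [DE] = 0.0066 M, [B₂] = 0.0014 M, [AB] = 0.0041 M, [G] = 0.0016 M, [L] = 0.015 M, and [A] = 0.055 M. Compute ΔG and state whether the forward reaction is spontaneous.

Q = [DE]³·[A]³·[B₂] / ([L]·[AB]·[G]) = (0.0066)³·(0.055)³·(0.0014) / ((0.015)·(0.0041)·(0.0016)) = 6.81×10⁻⁷
ΔG = RT ln(Q/Keq) = (8.314 J mol⁻¹ K⁻¹)(310 K) × ln(6.81×10⁻⁷/2.5×10⁻⁶)
   = (2.577 kJ/mol)(-1.300) = -3.35 kJ/mol
ΔG < 0, so the forward reaction is spontaneous (proceeds forward).

ΔG = -3.35 kJ/mol; the forward reaction is spontaneous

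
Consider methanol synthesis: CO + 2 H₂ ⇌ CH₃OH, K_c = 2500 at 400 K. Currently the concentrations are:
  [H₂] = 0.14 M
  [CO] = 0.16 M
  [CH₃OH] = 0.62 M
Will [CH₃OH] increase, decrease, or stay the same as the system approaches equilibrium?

Q_c = [CH₃OH] / ([CO]·[H₂]²) = (0.62) / ((0.16)·(0.14)²) = 200
Q_c = 200 < K_c = 2500: net forward reaction.
CH₃OH is a product, so it increases.

increase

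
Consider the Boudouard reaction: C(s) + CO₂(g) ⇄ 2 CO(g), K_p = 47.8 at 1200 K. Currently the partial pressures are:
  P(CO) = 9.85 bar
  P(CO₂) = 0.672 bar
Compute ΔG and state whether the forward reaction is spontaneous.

(C is a pure solid — omitted from Q_p.)
Q_p = P(CO)² / P(CO₂) = (9.85)² / (0.672) = 144
ΔG = RT ln(Q_p/K_p) = (8.314 J mol⁻¹ K⁻¹)(1200 K) × ln(144/47.8)
   = (9.977 kJ/mol)(1.103) = 11.0 kJ/mol
ΔG > 0, so the forward reaction is non-spontaneous (proceeds in reverse).

ΔG = 11.0 kJ/mol; the forward reaction is non-spontaneous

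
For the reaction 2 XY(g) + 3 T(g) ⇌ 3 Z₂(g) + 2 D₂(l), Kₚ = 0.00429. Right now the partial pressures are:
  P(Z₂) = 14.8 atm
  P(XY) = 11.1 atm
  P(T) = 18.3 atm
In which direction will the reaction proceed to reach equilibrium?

(D₂ is a pure liquid — omitted from Qₚ.)
Qₚ = P(Z₂)³ / (P(XY)²·P(T)³) = (14.8)³ / ((11.1)²·(18.3)³) = 0.00429
Qₚ = 0.00429 = Kₚ, so the system is already at equilibrium.

neither direction; the system is at equilibrium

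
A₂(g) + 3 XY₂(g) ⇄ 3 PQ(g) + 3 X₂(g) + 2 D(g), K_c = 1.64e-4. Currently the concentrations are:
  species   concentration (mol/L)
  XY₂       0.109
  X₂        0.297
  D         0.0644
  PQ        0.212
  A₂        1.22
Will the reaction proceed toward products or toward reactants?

Q_c = [PQ]³·[X₂]³·[D]² / ([A₂]·[XY₂]³) = (0.212)³·(0.297)³·(0.0644)² / ((1.22)·(0.109)³) = 6.55e-4
Q_c = 6.55e-4 > K_c = 1.64e-4, so the reverse reaction proceeds.

reverse (toward reactants)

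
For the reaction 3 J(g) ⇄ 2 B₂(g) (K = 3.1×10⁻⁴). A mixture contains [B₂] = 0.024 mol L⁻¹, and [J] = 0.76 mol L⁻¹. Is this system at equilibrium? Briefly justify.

no; Q > K, reaction proceeds in reverse

Q = [B₂]² / [J]³ = (0.024)² / (0.76)³ = 0.0013
Q = 0.0013 > K = 3.1×10⁻⁴: net reverse reaction.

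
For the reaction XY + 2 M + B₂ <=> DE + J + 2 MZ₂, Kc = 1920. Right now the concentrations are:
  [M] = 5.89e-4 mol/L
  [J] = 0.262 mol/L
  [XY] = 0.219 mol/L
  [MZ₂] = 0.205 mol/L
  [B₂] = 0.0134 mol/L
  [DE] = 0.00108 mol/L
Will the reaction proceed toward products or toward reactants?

toward reactants

Qc = [DE]·[J]·[MZ₂]² / ([XY]·[M]²·[B₂]) = (0.00108)·(0.262)·(0.205)² / ((0.219)·(5.89e-4)²·(0.0134)) = 11700
Qc = 11700 > Kc = 1920, so the reverse reaction proceeds.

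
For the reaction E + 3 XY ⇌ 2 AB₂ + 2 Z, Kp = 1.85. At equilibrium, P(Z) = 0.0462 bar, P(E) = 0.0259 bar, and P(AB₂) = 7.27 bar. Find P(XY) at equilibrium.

P(XY) = 1.33 bar

At equilibrium, Kp = P(AB₂)²·P(Z)² / (P(E)·P(XY)³) = 1.85.
(7.27)²·(0.0462)² / ((0.0259)·(P(XY))³) = 1.85
P(XY)³ = 2.35 ⇒ P(XY) = 1.33 bar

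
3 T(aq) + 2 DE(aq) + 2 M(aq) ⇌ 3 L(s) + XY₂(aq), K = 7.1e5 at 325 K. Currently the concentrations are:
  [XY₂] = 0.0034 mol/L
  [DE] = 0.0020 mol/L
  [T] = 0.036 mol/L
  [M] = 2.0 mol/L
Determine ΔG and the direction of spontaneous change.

ΔG = 5.02 kJ/mol; the forward reaction is non-spontaneous

(L is a pure solid — omitted from Q.)
Q = [XY₂] / ([T]³·[DE]²·[M]²) = (0.0034) / ((0.036)³·(0.0020)²·(2.0)²) = 4.55e6
ΔG = RT ln(Q/K) = (8.314 J mol⁻¹ K⁻¹)(325 K) × ln(4.55e6/7.1e5)
   = (2.702 kJ/mol)(1.858) = 5.02 kJ/mol
ΔG > 0, so the forward reaction is non-spontaneous (proceeds in reverse).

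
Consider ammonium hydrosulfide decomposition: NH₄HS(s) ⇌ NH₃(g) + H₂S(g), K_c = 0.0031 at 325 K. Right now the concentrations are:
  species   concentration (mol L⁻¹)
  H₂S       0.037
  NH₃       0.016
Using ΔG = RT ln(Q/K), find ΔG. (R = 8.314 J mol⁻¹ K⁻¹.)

(NH₄HS is a pure solid — omitted from Q_c.)
Q_c = [NH₃]·[H₂S] = (0.016)·(0.037) = 5.92e-4
ΔG = RT ln(Q_c/K_c) = (8.314 J mol⁻¹ K⁻¹)(325 K) × ln(5.92e-4/0.0031)
   = (2.702 kJ/mol)(-1.656) = -4.47 kJ/mol
ΔG < 0, so the forward reaction is spontaneous (proceeds forward).

ΔG = -4.47 kJ/mol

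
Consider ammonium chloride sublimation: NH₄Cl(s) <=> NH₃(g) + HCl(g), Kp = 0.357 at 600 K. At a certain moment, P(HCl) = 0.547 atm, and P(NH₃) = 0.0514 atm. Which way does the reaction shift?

toward products

(NH₄Cl is a pure solid — omitted from Qp.)
Qp = P(NH₃)·P(HCl) = (0.0514)·(0.547) = 0.0281
Qp = 0.0281 < Kp = 0.357, so the forward reaction proceeds.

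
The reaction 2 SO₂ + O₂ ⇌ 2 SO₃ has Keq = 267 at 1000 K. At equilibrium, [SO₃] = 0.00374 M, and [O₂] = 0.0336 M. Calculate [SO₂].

At equilibrium, Keq = [SO₃]² / ([SO₂]²·[O₂]) = 267.
(0.00374)² / (([SO₂])²·(0.0336)) = 267
[SO₂]² = 1.56e-6 ⇒ [SO₂] = 0.00125 M

[SO₂] = 0.00125 M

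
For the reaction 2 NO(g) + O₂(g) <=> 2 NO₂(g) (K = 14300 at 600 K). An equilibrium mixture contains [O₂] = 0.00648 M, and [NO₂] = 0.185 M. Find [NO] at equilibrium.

At equilibrium, K = [NO₂]² / ([NO]²·[O₂]) = 14300.
(0.185)² / (([NO])²·(0.00648)) = 14300
[NO]² = 3.69×10⁻⁴ ⇒ [NO] = 0.0192 M

[NO] = 0.0192 M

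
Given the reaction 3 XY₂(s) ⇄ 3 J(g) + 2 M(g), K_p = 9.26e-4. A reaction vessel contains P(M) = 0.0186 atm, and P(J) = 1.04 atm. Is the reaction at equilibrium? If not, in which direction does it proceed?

forward (toward products)

(XY₂ is a pure solid — omitted from Q_p.)
Q_p = P(J)³·P(M)² = (1.04)³·(0.0186)² = 3.89e-4
Q_p = 3.89e-4 < K_p = 9.26e-4, so the forward reaction proceeds.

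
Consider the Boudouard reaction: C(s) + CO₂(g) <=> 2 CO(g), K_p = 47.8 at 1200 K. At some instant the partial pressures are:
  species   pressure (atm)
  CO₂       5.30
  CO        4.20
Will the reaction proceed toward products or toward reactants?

in the forward direction

(C is a pure solid — omitted from Q_p.)
Q_p = P(CO)² / P(CO₂) = (4.20)² / (5.30) = 3.33
Q_p = 3.33 < K_p = 47.8, so the forward reaction proceeds.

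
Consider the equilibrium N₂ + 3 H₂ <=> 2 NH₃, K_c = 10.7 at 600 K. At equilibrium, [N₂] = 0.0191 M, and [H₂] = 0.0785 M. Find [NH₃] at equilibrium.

[NH₃] = 0.00994 M

At equilibrium, K_c = [NH₃]² / ([N₂]·[H₂]³) = 10.7.
([NH₃])² / ((0.0191)·(0.0785)³) = 10.7
[NH₃]² = 9.89×10⁻⁵ ⇒ [NH₃] = 0.00994 M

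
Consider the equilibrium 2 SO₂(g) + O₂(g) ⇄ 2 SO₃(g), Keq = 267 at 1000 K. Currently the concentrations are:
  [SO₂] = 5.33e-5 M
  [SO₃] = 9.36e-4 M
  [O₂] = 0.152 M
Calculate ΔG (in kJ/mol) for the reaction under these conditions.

Q = [SO₃]² / ([SO₂]²·[O₂]) = (9.36e-4)² / ((5.33e-5)²·(0.152)) = 2030
ΔG = RT ln(Q/Keq) = (8.314 J mol⁻¹ K⁻¹)(1000 K) × ln(2030/267)
   = (8.314 kJ/mol)(2.029) = 16.9 kJ/mol
ΔG > 0, so the forward reaction is non-spontaneous (proceeds in reverse).

ΔG = 16.9 kJ/mol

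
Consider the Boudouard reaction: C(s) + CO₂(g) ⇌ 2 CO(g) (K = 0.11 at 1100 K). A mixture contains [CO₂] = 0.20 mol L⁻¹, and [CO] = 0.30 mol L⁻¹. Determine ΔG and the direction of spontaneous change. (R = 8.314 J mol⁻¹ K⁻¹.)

ΔG = 12.9 kJ/mol; the forward reaction is non-spontaneous

(C is a pure solid — omitted from Q.)
Q = [CO]² / [CO₂] = (0.30)² / (0.20) = 0.450
ΔG = RT ln(Q/K) = (8.314 J mol⁻¹ K⁻¹)(1100 K) × ln(0.450/0.11)
   = (9.145 kJ/mol)(1.409) = 12.9 kJ/mol
ΔG > 0, so the forward reaction is non-spontaneous (proceeds in reverse).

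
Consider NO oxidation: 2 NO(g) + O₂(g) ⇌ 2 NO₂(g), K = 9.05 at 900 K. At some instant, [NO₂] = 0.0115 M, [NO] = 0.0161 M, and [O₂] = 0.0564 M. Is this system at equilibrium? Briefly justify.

yes, at equilibrium

Q = [NO₂]² / ([NO]²·[O₂]) = (0.0115)² / ((0.0161)²·(0.0564)) = 9.05
Q = 9.05 = K; the system is at equilibrium.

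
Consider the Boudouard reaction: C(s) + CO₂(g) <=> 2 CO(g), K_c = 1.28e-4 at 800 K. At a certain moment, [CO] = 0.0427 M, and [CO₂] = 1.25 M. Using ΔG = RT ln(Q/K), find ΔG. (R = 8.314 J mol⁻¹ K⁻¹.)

ΔG = 16.2 kJ/mol

(C is a pure solid — omitted from Q_c.)
Q_c = [CO]² / [CO₂] = (0.0427)² / (1.25) = 0.00146
ΔG = RT ln(Q_c/K_c) = (8.314 J mol⁻¹ K⁻¹)(800 K) × ln(0.00146/1.28e-4)
   = (6.651 kJ/mol)(2.434) = 16.2 kJ/mol
ΔG > 0, so the forward reaction is non-spontaneous (proceeds in reverse).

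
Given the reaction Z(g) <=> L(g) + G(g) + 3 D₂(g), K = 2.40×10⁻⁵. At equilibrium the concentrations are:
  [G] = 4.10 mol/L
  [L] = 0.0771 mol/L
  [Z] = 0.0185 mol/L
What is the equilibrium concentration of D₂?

At equilibrium, K = [L]·[G]·[D₂]³ / [Z] = 2.40×10⁻⁵.
(0.0771)·(4.10)·([D₂])³ / (0.0185) = 2.40×10⁻⁵
[D₂]³ = 1.40×10⁻⁶ ⇒ [D₂] = 0.0112 mol/L

[D₂] = 0.0112 mol/L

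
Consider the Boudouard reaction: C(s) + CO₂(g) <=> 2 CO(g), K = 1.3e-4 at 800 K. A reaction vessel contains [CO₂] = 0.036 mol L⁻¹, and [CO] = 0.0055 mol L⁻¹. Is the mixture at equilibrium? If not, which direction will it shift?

no; Q > K, reaction proceeds in reverse

(C is a pure solid — omitted from Q.)
Q = [CO]² / [CO₂] = (0.0055)² / (0.036) = 8.4e-4
Q = 8.4e-4 > K = 1.3e-4: net reverse reaction.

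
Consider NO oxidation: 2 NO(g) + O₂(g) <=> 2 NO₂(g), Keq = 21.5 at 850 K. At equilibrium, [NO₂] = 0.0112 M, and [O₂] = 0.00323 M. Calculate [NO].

[NO] = 0.0425 M

At equilibrium, Keq = [NO₂]² / ([NO]²·[O₂]) = 21.5.
(0.0112)² / (([NO])²·(0.00323)) = 21.5
[NO]² = 0.00181 ⇒ [NO] = 0.0425 M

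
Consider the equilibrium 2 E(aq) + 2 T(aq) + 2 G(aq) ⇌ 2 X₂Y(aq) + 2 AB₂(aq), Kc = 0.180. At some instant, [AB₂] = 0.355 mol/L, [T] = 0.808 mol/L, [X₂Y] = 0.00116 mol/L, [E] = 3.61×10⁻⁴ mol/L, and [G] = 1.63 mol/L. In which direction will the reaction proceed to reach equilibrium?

to the left

Qc = [X₂Y]²·[AB₂]² / ([E]²·[T]²·[G]²) = (0.00116)²·(0.355)² / ((3.61×10⁻⁴)²·(0.808)²·(1.63)²) = 0.750
Qc = 0.750 > Kc = 0.180, so the reverse reaction proceeds.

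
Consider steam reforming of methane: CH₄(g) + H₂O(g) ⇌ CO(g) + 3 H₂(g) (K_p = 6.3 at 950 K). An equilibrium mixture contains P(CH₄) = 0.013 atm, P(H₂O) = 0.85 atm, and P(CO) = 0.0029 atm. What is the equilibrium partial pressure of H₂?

P(H₂) = 2.9 atm

At equilibrium, K_p = P(CO)·P(H₂)³ / (P(CH₄)·P(H₂O)) = 6.3.
(0.0029)·(P(H₂))³ / ((0.013)·(0.85)) = 6.3
P(H₂)³ = 24.0 ⇒ P(H₂) = 2.9 atm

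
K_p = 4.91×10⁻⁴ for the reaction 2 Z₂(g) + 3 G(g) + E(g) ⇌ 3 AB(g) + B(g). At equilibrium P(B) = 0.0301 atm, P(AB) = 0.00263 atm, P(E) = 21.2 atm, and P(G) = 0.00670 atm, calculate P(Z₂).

At equilibrium, K_p = P(AB)³·P(B) / (P(Z₂)²·P(G)³·P(E)) = 4.91×10⁻⁴.
(0.00263)³·(0.0301) / ((P(Z₂))²·(0.00670)³·(21.2)) = 4.91×10⁻⁴
P(Z₂)² = 0.175 ⇒ P(Z₂) = 0.418 atm

P(Z₂) = 0.418 atm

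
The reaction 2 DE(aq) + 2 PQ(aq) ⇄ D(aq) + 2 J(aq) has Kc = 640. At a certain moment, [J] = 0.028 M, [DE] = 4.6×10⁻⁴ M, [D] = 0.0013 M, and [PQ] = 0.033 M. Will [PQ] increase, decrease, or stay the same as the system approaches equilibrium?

increase

Qc = [D]·[J]² / ([DE]²·[PQ]²) = (0.0013)·(0.028)² / ((4.6×10⁻⁴)²·(0.033)²) = 4400
Qc = 4400 > Kc = 640: net reverse reaction.
PQ is a reactant, so it increases.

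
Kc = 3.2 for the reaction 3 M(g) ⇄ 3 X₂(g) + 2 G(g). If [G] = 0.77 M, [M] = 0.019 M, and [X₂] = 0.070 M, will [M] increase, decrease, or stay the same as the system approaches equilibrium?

Qc = [X₂]³·[G]² / [M]³ = (0.070)³·(0.77)² / (0.019)³ = 30
Qc = 30 > Kc = 3.2: net reverse reaction.
M is a reactant, so it increases.

increase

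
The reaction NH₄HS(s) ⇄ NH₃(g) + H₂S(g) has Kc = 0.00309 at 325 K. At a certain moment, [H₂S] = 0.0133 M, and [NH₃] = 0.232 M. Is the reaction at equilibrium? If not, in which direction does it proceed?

(NH₄HS is a pure solid — omitted from Qc.)
Qc = [NH₃]·[H₂S] = (0.232)·(0.0133) = 0.00309
Qc = 0.00309 = Kc, so the system is already at equilibrium.

neither direction; the system is at equilibrium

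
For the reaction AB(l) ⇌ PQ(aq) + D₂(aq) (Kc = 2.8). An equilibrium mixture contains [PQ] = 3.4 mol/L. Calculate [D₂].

(AB is a pure liquid — omitted from Kc.)
At equilibrium, Kc = [PQ]·[D₂] = 2.8.
(3.4)·([D₂]) = 2.8
[D₂] = 0.824 = 0.82 mol/L

[D₂] = 0.82 mol/L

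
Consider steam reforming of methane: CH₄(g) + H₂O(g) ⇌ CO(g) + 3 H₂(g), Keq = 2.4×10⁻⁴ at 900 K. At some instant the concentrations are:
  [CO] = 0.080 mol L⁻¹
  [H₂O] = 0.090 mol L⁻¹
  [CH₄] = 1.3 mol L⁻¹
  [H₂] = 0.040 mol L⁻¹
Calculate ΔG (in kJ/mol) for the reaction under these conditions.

Q = [CO]·[H₂]³ / ([CH₄]·[H₂O]) = (0.080)·(0.040)³ / ((1.3)·(0.090)) = 4.38×10⁻⁵
ΔG = RT ln(Q/Keq) = (8.314 J mol⁻¹ K⁻¹)(900 K) × ln(4.38×10⁻⁵/2.4×10⁻⁴)
   = (7.483 kJ/mol)(-1.701) = -12.7 kJ/mol
ΔG < 0, so the forward reaction is spontaneous (proceeds forward).

ΔG = -12.7 kJ/mol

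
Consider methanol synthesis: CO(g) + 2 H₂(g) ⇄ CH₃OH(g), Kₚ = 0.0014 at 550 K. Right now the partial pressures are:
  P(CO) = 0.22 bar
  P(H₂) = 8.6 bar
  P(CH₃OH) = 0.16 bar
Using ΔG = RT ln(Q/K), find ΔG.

ΔG = 8.91 kJ/mol

Qₚ = P(CH₃OH) / (P(CO)·P(H₂)²) = (0.16) / ((0.22)·(8.6)²) = 0.00983
ΔG = RT ln(Qₚ/Kₚ) = (8.314 J mol⁻¹ K⁻¹)(550 K) × ln(0.00983/0.0014)
   = (4.573 kJ/mol)(1.949) = 8.91 kJ/mol
ΔG > 0, so the forward reaction is non-spontaneous (proceeds in reverse).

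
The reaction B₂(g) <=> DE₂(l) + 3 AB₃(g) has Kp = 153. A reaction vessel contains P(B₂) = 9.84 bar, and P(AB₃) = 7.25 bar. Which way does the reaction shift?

(DE₂ is a pure liquid — omitted from Qp.)
Qp = P(AB₃)³ / P(B₂) = (7.25)³ / (9.84) = 38.7
Qp = 38.7 < Kp = 153, so the forward reaction proceeds.

in the forward direction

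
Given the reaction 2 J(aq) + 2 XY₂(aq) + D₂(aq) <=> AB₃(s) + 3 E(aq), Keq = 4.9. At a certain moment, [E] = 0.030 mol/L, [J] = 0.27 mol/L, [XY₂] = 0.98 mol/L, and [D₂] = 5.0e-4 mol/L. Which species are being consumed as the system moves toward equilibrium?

(AB₃ is a pure solid — omitted from Q.)
Q = [E]³ / ([J]²·[XY₂]²·[D₂]) = (0.030)³ / ((0.27)²·(0.98)²·(5.0e-4)) = 0.77
Q = 0.77 < Keq = 4.9: net forward reaction.

J, XY₂, D₂ (reactants)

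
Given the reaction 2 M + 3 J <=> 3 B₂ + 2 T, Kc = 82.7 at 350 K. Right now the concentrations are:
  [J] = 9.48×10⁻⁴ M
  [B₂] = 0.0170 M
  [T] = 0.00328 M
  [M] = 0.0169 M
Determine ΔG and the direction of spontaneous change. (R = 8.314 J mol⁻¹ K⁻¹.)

ΔG = 2.81 kJ/mol; the forward reaction is non-spontaneous

Qc = [B₂]³·[T]² / ([M]²·[J]³) = (0.0170)³·(0.00328)² / ((0.0169)²·(9.48×10⁻⁴)³) = 217
ΔG = RT ln(Qc/Kc) = (8.314 J mol⁻¹ K⁻¹)(350 K) × ln(217/82.7)
   = (2.910 kJ/mol)(0.9647) = 2.81 kJ/mol
ΔG > 0, so the forward reaction is non-spontaneous (proceeds in reverse).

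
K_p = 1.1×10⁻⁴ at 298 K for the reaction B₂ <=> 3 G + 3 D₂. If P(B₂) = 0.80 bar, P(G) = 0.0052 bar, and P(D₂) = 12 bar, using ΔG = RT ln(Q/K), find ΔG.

Q_p = P(G)³·P(D₂)³ / P(B₂) = (0.0052)³·(12)³ / (0.80) = 3.04×10⁻⁴
ΔG = RT ln(Q_p/K_p) = (8.314 J mol⁻¹ K⁻¹)(298 K) × ln(3.04×10⁻⁴/1.1×10⁻⁴)
   = (2.478 kJ/mol)(1.017) = 2.52 kJ/mol
ΔG > 0, so the forward reaction is non-spontaneous (proceeds in reverse).

ΔG = 2.52 kJ/mol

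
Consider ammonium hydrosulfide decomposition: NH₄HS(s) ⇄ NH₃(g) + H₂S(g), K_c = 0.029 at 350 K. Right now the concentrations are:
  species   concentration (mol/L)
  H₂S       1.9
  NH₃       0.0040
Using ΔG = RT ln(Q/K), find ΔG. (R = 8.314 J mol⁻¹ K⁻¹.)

(NH₄HS is a pure solid — omitted from Q_c.)
Q_c = [NH₃]·[H₂S] = (0.0040)·(1.9) = 0.00760
ΔG = RT ln(Q_c/K_c) = (8.314 J mol⁻¹ K⁻¹)(350 K) × ln(0.00760/0.029)
   = (2.910 kJ/mol)(-1.339) = -3.90 kJ/mol
ΔG < 0, so the forward reaction is spontaneous (proceeds forward).

ΔG = -3.90 kJ/mol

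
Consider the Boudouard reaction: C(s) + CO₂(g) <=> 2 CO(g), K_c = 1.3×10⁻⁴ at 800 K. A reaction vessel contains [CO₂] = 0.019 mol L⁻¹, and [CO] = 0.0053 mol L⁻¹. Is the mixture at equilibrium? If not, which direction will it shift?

no; Q > K, reaction proceeds in reverse

(C is a pure solid — omitted from Q_c.)
Q_c = [CO]² / [CO₂] = (0.0053)² / (0.019) = 0.0015
Q_c = 0.0015 > K_c = 1.3×10⁻⁴: net reverse reaction.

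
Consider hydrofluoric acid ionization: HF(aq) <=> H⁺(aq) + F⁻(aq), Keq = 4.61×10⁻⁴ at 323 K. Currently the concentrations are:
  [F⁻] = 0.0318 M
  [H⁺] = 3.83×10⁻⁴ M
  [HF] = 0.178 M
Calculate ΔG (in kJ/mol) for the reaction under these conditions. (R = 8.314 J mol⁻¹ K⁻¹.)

Q = [H⁺]·[F⁻] / [HF] = (3.83×10⁻⁴)·(0.0318) / (0.178) = 6.84×10⁻⁵
ΔG = RT ln(Q/Keq) = (8.314 J mol⁻¹ K⁻¹)(323 K) × ln(6.84×10⁻⁵/4.61×10⁻⁴)
   = (2.685 kJ/mol)(-1.908) = -5.12 kJ/mol
ΔG < 0, so the forward reaction is spontaneous (proceeds forward).

ΔG = -5.12 kJ/mol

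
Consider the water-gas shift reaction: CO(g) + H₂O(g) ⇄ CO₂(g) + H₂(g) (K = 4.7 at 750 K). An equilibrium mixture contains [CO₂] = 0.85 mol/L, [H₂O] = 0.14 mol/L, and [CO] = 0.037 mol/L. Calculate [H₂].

At equilibrium, K = [CO₂]·[H₂] / ([CO]·[H₂O]) = 4.7.
(0.85)·([H₂]) / ((0.037)·(0.14)) = 4.7
[H₂] = 0.0286 = 0.029 mol/L

[H₂] = 0.029 mol/L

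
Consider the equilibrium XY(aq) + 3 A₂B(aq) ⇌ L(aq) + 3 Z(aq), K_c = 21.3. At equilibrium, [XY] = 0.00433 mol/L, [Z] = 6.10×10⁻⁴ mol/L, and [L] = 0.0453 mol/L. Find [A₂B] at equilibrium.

At equilibrium, K_c = [L]·[Z]³ / ([XY]·[A₂B]³) = 21.3.
(0.0453)·(6.10×10⁻⁴)³ / ((0.00433)·([A₂B])³) = 21.3
[A₂B]³ = 1.11×10⁻¹⁰ ⇒ [A₂B] = 4.81×10⁻⁴ mol/L

[A₂B] = 4.81×10⁻⁴ mol/L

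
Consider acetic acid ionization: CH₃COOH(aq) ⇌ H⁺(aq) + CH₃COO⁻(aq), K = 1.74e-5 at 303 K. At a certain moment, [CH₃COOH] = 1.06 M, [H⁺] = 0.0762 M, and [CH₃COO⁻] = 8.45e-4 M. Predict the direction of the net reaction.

reverse (toward reactants)

Q = [H⁺]·[CH₃COO⁻] / [CH₃COOH] = (0.0762)·(8.45e-4) / (1.06) = 6.07e-5
Q = 6.07e-5 > K = 1.74e-5, so the reverse reaction proceeds.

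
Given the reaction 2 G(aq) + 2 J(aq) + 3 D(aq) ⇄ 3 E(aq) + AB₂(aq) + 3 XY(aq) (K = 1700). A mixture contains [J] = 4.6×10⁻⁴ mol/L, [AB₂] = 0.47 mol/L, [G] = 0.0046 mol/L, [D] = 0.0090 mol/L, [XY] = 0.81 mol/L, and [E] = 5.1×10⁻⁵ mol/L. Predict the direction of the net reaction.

in the reverse direction

Q = [E]³·[AB₂]·[XY]³ / ([G]²·[J]²·[D]³) = (5.1×10⁻⁵)³·(0.47)·(0.81)³ / ((0.0046)²·(4.6×10⁻⁴)²·(0.0090)³) = 10000
Q = 10000 > K = 1700, so the reverse reaction proceeds.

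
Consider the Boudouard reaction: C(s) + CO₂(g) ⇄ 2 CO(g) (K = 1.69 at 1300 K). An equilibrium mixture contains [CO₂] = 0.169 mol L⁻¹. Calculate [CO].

(C is a pure solid — omitted from K.)
At equilibrium, K = [CO]² / [CO₂] = 1.69.
([CO])² / (0.169) = 1.69
[CO]² = 0.286 ⇒ [CO] = 0.534 mol L⁻¹

[CO] = 0.534 mol L⁻¹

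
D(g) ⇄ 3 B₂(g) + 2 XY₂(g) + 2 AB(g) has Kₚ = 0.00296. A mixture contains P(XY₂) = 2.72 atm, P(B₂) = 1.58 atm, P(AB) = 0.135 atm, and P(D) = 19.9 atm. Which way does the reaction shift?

Qₚ = P(B₂)³·P(XY₂)²·P(AB)² / P(D) = (1.58)³·(2.72)²·(0.135)² / (19.9) = 0.0267
Qₚ = 0.0267 > Kₚ = 0.00296, so the reverse reaction proceeds.

in the reverse direction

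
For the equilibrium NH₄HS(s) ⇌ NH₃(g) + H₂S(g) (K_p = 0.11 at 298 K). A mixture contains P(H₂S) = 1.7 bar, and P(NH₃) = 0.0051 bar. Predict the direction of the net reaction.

forward (toward products)

(NH₄HS is a pure solid — omitted from Q_p.)
Q_p = P(NH₃)·P(H₂S) = (0.0051)·(1.7) = 0.0087
Q_p = 0.0087 < K_p = 0.11, so the forward reaction proceeds.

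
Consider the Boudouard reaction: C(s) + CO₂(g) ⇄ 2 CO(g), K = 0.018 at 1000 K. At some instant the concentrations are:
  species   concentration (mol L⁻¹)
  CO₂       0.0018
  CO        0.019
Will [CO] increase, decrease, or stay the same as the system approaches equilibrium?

(C is a pure solid — omitted from Q.)
Q = [CO]² / [CO₂] = (0.019)² / (0.0018) = 0.20
Q = 0.20 > K = 0.018: net reverse reaction.
CO is a product, so it decreases.

decrease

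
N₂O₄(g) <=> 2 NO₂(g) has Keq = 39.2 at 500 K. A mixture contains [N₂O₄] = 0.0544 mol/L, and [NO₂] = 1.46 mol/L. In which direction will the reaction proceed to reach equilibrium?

Q = [NO₂]² / [N₂O₄] = (1.46)² / (0.0544) = 39.2
Q = 39.2 = Keq, so the system is already at equilibrium.

at equilibrium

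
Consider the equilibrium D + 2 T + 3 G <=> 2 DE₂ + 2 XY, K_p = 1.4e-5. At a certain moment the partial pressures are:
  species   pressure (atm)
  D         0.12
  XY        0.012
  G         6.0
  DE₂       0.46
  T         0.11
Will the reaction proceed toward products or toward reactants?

Q_p = P(DE₂)²·P(XY)² / (P(D)·P(T)²·P(G)³) = (0.46)²·(0.012)² / ((0.12)·(0.11)²·(6.0)³) = 9.7e-5
Q_p = 9.7e-5 > K_p = 1.4e-5, so the reverse reaction proceeds.

reverse (toward reactants)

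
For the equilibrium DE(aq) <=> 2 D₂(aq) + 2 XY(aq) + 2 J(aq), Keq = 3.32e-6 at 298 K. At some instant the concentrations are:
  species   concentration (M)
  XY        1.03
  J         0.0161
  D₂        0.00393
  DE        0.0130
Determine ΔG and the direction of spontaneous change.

Q = [D₂]²·[XY]²·[J]² / [DE] = (0.00393)²·(1.03)²·(0.0161)² / (0.0130) = 3.27e-7
ΔG = RT ln(Q/Keq) = (8.314 J mol⁻¹ K⁻¹)(298 K) × ln(3.27e-7/3.32e-6)
   = (2.478 kJ/mol)(-2.318) = -5.74 kJ/mol
ΔG < 0, so the forward reaction is spontaneous (proceeds forward).

ΔG = -5.74 kJ/mol; the forward reaction is spontaneous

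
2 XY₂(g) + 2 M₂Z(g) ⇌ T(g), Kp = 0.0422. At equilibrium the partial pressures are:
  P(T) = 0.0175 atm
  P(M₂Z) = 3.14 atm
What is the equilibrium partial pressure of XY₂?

P(XY₂) = 0.205 atm

At equilibrium, Kp = P(T) / (P(XY₂)²·P(M₂Z)²) = 0.0422.
(0.0175) / ((P(XY₂))²·(3.14)²) = 0.0422
P(XY₂)² = 0.0421 ⇒ P(XY₂) = 0.205 atm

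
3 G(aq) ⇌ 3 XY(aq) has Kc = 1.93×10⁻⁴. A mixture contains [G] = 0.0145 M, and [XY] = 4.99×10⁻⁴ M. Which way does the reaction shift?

Qc = [XY]³ / [G]³ = (4.99×10⁻⁴)³ / (0.0145)³ = 4.08×10⁻⁵
Qc = 4.08×10⁻⁵ < Kc = 1.93×10⁻⁴, so the forward reaction proceeds.

toward products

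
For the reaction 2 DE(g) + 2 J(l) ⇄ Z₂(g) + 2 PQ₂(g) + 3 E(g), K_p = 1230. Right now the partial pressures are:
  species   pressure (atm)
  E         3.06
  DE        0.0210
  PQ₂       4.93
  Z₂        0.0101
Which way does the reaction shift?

(J is a pure liquid — omitted from Q_p.)
Q_p = P(Z₂)·P(PQ₂)²·P(E)³ / P(DE)² = (0.0101)·(4.93)²·(3.06)³ / (0.0210)² = 15900
Q_p = 15900 > K_p = 1230, so the reverse reaction proceeds.

to the left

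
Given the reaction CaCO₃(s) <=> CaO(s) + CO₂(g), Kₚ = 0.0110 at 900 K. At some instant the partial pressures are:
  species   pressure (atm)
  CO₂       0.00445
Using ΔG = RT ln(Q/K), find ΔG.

(CaCO₃, CaO are pure solids — omitted from Qₚ.)
Qₚ = P(CO₂) = 0.00445
ΔG = RT ln(Qₚ/Kₚ) = (8.314 J mol⁻¹ K⁻¹)(900 K) × ln(0.00445/0.0110)
   = (7.483 kJ/mol)(-0.9050) = -6.77 kJ/mol
ΔG < 0, so the forward reaction is spontaneous (proceeds forward).

ΔG = -6.77 kJ/mol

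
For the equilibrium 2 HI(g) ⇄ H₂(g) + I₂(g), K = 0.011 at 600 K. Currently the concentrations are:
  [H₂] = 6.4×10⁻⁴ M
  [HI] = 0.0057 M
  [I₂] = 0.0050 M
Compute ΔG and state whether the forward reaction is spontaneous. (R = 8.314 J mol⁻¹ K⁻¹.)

Q = [H₂]·[I₂] / [HI]² = (6.4×10⁻⁴)·(0.0050) / (0.0057)² = 0.0985
ΔG = RT ln(Q/K) = (8.314 J mol⁻¹ K⁻¹)(600 K) × ln(0.0985/0.011)
   = (4.988 kJ/mol)(2.192) = 10.9 kJ/mol
ΔG > 0, so the forward reaction is non-spontaneous (proceeds in reverse).

ΔG = 10.9 kJ/mol; the forward reaction is non-spontaneous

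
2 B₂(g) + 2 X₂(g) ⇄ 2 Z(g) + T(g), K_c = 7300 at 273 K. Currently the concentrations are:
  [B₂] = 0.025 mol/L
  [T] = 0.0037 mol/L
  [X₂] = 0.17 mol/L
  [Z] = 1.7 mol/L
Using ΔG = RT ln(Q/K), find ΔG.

Q_c = [Z]²·[T] / ([B₂]²·[X₂]²) = (1.7)²·(0.0037) / ((0.025)²·(0.17)²) = 592
ΔG = RT ln(Q_c/K_c) = (8.314 J mol⁻¹ K⁻¹)(273 K) × ln(592/7300)
   = (2.270 kJ/mol)(-2.512) = -5.70 kJ/mol
ΔG < 0, so the forward reaction is spontaneous (proceeds forward).

ΔG = -5.70 kJ/mol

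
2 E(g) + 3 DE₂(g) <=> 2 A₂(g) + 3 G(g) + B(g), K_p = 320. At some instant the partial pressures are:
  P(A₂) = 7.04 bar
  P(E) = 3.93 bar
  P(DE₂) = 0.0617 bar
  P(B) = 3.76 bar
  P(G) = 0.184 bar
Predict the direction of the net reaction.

at equilibrium

Q_p = P(A₂)²·P(G)³·P(B) / (P(E)²·P(DE₂)³) = (7.04)²·(0.184)³·(3.76) / ((3.93)²·(0.0617)³) = 320
Q_p = 320 = K_p, so the system is already at equilibrium.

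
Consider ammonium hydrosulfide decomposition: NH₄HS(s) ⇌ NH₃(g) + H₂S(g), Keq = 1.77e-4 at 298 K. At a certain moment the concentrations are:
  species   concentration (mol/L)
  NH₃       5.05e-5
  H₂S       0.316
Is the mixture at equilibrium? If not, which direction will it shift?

(NH₄HS is a pure solid — omitted from Q.)
Q = [NH₃]·[H₂S] = (5.05e-5)·(0.316) = 1.60e-5
Q = 1.60e-5 < Keq = 1.77e-4: net forward reaction.

no; Q < K, reaction proceeds forward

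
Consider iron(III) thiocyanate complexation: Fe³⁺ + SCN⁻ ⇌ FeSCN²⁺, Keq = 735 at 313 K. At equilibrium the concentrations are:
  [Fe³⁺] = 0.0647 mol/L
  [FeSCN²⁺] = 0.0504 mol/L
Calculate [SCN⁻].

At equilibrium, Keq = [FeSCN²⁺] / ([Fe³⁺]·[SCN⁻]) = 735.
(0.0504) / ((0.0647)·([SCN⁻])) = 735
[SCN⁻] = 0.00106 mol/L

[SCN⁻] = 0.00106 mol/L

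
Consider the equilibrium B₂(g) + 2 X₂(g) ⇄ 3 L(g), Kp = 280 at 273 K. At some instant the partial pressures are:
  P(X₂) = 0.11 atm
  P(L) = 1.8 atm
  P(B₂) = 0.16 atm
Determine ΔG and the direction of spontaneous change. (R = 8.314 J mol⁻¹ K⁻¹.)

ΔG = 5.39 kJ/mol; the forward reaction is non-spontaneous

Qp = P(L)³ / (P(B₂)·P(X₂)²) = (1.8)³ / ((0.16)·(0.11)²) = 3010
ΔG = RT ln(Qp/Kp) = (8.314 J mol⁻¹ K⁻¹)(273 K) × ln(3010/280)
   = (2.270 kJ/mol)(2.375) = 5.39 kJ/mol
ΔG > 0, so the forward reaction is non-spontaneous (proceeds in reverse).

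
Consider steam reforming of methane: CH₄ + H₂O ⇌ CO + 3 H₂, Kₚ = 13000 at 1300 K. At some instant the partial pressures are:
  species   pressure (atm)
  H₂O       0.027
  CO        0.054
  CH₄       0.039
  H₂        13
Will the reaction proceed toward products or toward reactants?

reverse (toward reactants)

Qₚ = P(CO)·P(H₂)³ / (P(CH₄)·P(H₂O)) = (0.054)·(13)³ / ((0.039)·(0.027)) = 1.1×10⁵
Qₚ = 1.1×10⁵ > Kₚ = 13000, so the reverse reaction proceeds.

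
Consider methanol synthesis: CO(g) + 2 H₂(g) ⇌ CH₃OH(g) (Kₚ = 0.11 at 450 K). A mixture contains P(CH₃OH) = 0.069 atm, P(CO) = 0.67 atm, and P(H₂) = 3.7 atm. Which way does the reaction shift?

forward (toward products)

Qₚ = P(CH₃OH) / (P(CO)·P(H₂)²) = (0.069) / ((0.67)·(3.7)²) = 0.0075
Qₚ = 0.0075 < Kₚ = 0.11, so the forward reaction proceeds.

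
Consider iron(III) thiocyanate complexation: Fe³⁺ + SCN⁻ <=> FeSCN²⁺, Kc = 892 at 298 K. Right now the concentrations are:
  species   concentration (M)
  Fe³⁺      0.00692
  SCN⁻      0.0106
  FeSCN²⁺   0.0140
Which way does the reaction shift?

forward (toward products)

Qc = [FeSCN²⁺] / ([Fe³⁺]·[SCN⁻]) = (0.0140) / ((0.00692)·(0.0106)) = 191
Qc = 191 < Kc = 892, so the forward reaction proceeds.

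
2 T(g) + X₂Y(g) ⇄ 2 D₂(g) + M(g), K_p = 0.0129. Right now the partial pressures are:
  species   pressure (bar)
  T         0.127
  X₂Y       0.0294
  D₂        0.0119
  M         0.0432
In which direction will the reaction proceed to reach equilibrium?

no net change (already at equilibrium)

Q_p = P(D₂)²·P(M) / (P(T)²·P(X₂Y)) = (0.0119)²·(0.0432) / ((0.127)²·(0.0294)) = 0.0129
Q_p = 0.0129 = K_p, so the system is already at equilibrium.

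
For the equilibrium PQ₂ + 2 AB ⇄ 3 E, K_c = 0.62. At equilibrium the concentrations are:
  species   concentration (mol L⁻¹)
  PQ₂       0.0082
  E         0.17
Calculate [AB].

[AB] = 0.98 mol L⁻¹

At equilibrium, K_c = [E]³ / ([PQ₂]·[AB]²) = 0.62.
(0.17)³ / ((0.0082)·([AB])²) = 0.62
[AB]² = 0.966 ⇒ [AB] = 0.98 mol L⁻¹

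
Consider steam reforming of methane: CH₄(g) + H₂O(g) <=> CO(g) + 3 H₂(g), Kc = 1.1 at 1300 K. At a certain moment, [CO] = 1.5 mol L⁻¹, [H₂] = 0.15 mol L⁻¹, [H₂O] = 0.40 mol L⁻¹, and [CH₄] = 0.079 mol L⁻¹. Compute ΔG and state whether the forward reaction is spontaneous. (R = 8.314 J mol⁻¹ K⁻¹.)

ΔG = -20.8 kJ/mol; the forward reaction is spontaneous

Qc = [CO]·[H₂]³ / ([CH₄]·[H₂O]) = (1.5)·(0.15)³ / ((0.079)·(0.40)) = 0.160
ΔG = RT ln(Qc/Kc) = (8.314 J mol⁻¹ K⁻¹)(1300 K) × ln(0.160/1.1)
   = (10.81 kJ/mol)(-1.928) = -20.8 kJ/mol
ΔG < 0, so the forward reaction is spontaneous (proceeds forward).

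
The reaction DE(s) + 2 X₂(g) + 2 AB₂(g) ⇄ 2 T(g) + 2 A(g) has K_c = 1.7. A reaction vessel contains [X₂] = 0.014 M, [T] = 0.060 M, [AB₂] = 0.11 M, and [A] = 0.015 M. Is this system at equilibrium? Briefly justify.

(DE is a pure solid — omitted from Q_c.)
Q_c = [T]²·[A]² / ([X₂]²·[AB₂]²) = (0.060)²·(0.015)² / ((0.014)²·(0.11)²) = 0.34
Q_c = 0.34 < K_c = 1.7: net forward reaction.

no; Q < K, reaction proceeds forward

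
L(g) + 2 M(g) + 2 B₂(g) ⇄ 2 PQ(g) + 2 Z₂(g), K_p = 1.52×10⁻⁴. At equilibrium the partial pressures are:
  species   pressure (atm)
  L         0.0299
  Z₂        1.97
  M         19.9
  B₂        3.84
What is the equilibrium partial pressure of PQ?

P(PQ) = 0.0827 atm

At equilibrium, K_p = P(PQ)²·P(Z₂)² / (P(L)·P(M)²·P(B₂)²) = 1.52×10⁻⁴.
(P(PQ))²·(1.97)² / ((0.0299)·(19.9)²·(3.84)²) = 1.52×10⁻⁴
P(PQ)² = 0.00684 ⇒ P(PQ) = 0.0827 atm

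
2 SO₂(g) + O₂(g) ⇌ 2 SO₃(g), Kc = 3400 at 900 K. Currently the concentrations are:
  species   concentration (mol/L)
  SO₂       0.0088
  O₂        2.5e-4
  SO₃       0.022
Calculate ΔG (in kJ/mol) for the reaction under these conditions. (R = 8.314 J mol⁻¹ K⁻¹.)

ΔG = 14.9 kJ/mol

Qc = [SO₃]² / ([SO₂]²·[O₂]) = (0.022)² / ((0.0088)²·(2.5e-4)) = 25000
ΔG = RT ln(Qc/Kc) = (8.314 J mol⁻¹ K⁻¹)(900 K) × ln(25000/3400)
   = (7.483 kJ/mol)(1.995) = 14.9 kJ/mol
ΔG > 0, so the forward reaction is non-spontaneous (proceeds in reverse).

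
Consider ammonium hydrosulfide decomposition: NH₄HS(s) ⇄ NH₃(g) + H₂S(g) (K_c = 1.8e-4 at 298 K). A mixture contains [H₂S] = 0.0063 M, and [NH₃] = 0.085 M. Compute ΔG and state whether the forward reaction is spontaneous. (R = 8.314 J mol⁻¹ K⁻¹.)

(NH₄HS is a pure solid — omitted from Q_c.)
Q_c = [NH₃]·[H₂S] = (0.085)·(0.0063) = 5.36e-4
ΔG = RT ln(Q_c/K_c) = (8.314 J mol⁻¹ K⁻¹)(298 K) × ln(5.36e-4/1.8e-4)
   = (2.478 kJ/mol)(1.091) = 2.70 kJ/mol
ΔG > 0, so the forward reaction is non-spontaneous (proceeds in reverse).

ΔG = 2.70 kJ/mol; the forward reaction is non-spontaneous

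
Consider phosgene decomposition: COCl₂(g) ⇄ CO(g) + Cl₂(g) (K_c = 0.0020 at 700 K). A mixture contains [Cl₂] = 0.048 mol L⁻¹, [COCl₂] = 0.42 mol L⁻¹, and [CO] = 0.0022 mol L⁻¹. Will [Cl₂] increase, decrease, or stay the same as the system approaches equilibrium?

increase

Q_c = [CO]·[Cl₂] / [COCl₂] = (0.0022)·(0.048) / (0.42) = 2.5e-4
Q_c = 2.5e-4 < K_c = 0.0020: net forward reaction.
Cl₂ is a product, so it increases.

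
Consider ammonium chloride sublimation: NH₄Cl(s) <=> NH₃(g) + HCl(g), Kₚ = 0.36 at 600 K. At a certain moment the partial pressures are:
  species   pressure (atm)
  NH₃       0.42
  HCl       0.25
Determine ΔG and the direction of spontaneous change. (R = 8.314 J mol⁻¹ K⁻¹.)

(NH₄Cl is a pure solid — omitted from Qₚ.)
Qₚ = P(NH₃)·P(HCl) = (0.42)·(0.25) = 0.105
ΔG = RT ln(Qₚ/Kₚ) = (8.314 J mol⁻¹ K⁻¹)(600 K) × ln(0.105/0.36)
   = (4.988 kJ/mol)(-1.232) = -6.15 kJ/mol
ΔG < 0, so the forward reaction is spontaneous (proceeds forward).

ΔG = -6.15 kJ/mol; the forward reaction is spontaneous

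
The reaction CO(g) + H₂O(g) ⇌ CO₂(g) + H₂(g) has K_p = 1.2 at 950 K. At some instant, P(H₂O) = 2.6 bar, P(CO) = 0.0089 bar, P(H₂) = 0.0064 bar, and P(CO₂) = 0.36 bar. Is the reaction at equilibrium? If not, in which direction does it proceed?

Q_p = P(CO₂)·P(H₂) / (P(CO)·P(H₂O)) = (0.36)·(0.0064) / ((0.0089)·(2.6)) = 0.10
Q_p = 0.10 < K_p = 1.2, so the forward reaction proceeds.

toward products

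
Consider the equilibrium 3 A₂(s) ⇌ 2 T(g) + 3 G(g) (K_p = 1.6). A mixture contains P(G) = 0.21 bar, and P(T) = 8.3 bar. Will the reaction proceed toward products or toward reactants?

toward products

(A₂ is a pure solid — omitted from Q_p.)
Q_p = P(T)²·P(G)³ = (8.3)²·(0.21)³ = 0.64
Q_p = 0.64 < K_p = 1.6, so the forward reaction proceeds.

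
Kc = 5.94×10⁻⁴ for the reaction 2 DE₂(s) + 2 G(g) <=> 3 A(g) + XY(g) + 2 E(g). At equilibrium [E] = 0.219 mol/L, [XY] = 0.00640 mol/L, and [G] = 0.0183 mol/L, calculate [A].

[A] = 0.0865 mol/L

(DE₂ is a pure solid — omitted from Kc.)
At equilibrium, Kc = [A]³·[XY]·[E]² / [G]² = 5.94×10⁻⁴.
([A])³·(0.00640)·(0.219)² / (0.0183)² = 5.94×10⁻⁴
[A]³ = 6.48×10⁻⁴ ⇒ [A] = 0.0865 mol/L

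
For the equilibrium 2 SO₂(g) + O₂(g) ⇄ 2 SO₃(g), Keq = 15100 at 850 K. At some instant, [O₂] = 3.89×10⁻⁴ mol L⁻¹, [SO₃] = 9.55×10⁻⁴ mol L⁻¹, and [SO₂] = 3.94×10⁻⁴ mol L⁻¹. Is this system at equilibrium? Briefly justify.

Q = [SO₃]² / ([SO₂]²·[O₂]) = (9.55×10⁻⁴)² / ((3.94×10⁻⁴)²·(3.89×10⁻⁴)) = 15100
Q = 15100 = Keq; the system is at equilibrium.

yes, at equilibrium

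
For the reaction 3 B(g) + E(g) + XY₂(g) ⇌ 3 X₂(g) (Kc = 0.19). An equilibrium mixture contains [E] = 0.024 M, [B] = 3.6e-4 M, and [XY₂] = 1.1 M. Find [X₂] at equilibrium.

At equilibrium, Kc = [X₂]³ / ([B]³·[E]·[XY₂]) = 0.19.
([X₂])³ / ((3.6e-4)³·(0.024)·(1.1)) = 0.19
[X₂]³ = 2.34e-13 ⇒ [X₂] = 6.2e-5 M

[X₂] = 6.2e-5 M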